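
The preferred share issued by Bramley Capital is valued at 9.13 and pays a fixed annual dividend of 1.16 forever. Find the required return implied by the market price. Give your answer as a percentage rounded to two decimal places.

P = C/r ⇒ r = C/P = 1.16/9.13 = 0.127054

12.71%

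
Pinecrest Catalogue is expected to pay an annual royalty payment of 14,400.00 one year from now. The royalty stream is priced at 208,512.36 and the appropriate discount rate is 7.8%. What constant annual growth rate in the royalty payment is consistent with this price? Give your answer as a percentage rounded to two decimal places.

0.89%

P = D₁/(r−g) ⇒ g = r − D₁/P = 0.078 − 14,400.00/208,512.36 = 0.008939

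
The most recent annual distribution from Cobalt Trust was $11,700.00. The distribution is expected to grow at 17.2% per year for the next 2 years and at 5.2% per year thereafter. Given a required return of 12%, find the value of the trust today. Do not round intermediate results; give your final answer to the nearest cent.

D_1 = 13712.40000
D_2 = 16070.93280
Terminal value at year 2: TV = D_2×(1+g_2)/(r−g_2) = 16906.62131/0.068 = 248626.78391
P_0 = D_1/(1+r)^1 + D_2/(1+r)^2 + TV/(1+r)^2
    = 12243.21429 + 12811.64923 + 198203.74992 = 223258.61345

$223258.61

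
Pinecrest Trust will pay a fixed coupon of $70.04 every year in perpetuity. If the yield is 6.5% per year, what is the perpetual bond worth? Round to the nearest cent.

$1077.54

Level perpetuity: PV = C / r = $70.04 / 0.065 = $1,077.54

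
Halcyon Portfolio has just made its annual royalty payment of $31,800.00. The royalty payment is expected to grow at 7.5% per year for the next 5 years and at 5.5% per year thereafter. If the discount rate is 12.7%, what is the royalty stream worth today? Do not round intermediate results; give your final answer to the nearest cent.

D_1 = 34185.00000
D_2 = 36748.87500
D_3 = 39505.04063
D_4 = 42467.91867
D_5 = 45653.01257
Terminal value at year 5: TV = D_5×(1+g_2)/(r−g_2) = 48163.92826/0.072 = 668943.44811
P_0 = D_1/(1+r)^1 + D_2/(1+r)^2 + D_3/(1+r)^3 + D_4/(1+r)^4 + D_5/(1+r)^5 + TV/(1+r)^5
    = 30332.74179 + 28933.18316 + 27598.20045 + 26324.81409 + 25110.18203 + 367933.91723 = 506233.03875

$506233.04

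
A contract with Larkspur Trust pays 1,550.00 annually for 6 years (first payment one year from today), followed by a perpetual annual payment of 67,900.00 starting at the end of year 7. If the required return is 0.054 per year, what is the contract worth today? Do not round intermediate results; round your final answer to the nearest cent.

924900.74

PV of 6-year annuity: 1,550.00 × [1 − (1+0.054)^−6] / 0.054 = 7767.67654
Perpetuity value at year 6: 67,900.00 / 0.054 = 1257407.40741
PV of perpetuity: 1257407.40741 / (1+0.054)^6 = 917133.06086
Total PV = 7767.67654 + 917133.06086 = 924900.73740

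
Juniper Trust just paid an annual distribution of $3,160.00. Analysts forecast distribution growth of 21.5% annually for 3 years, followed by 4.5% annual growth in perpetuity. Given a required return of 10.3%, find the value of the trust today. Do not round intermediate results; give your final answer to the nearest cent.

D_1 = 3839.40000
D_2 = 4664.87100
D_3 = 5667.81826
Terminal value at year 3: TV = D_3×(1+g_2)/(r−g_2) = 5922.87009/0.058 = 102118.44977
P_0 = D_1/(1+r)^1 + D_2/(1+r)^2 + D_3/(1+r)^3 + TV/(1+r)^3
    = 3480.87035 + 3834.32228 + 4223.66417 + 76098.77679 = 87637.63359

$87637.63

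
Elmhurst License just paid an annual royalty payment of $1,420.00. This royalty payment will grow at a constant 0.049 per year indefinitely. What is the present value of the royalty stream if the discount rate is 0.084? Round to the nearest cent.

$42559.43

D₁ = D₀ × (1 + g) = $1,420.00 × 1.049 = $1,489.5800
Growing perpetuity: P = D₁ / (r − g) = $1,489.5800 / (0.084 − 0.049) = $42,559.43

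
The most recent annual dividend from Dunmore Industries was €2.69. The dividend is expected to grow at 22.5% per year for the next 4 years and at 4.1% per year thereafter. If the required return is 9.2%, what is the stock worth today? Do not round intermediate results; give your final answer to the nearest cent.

D_1 = 3.29525
D_2 = 4.03668
D_3 = 4.94493
D_4 = 6.05754
Terminal value at year 4: TV = D_4×(1+g_2)/(r−g_2) = 6.30590/0.051 = 123.64518
P_0 = D_1/(1+r)^1 + D_2/(1+r)^2 + D_3/(1+r)^3 + D_4/(1+r)^4 + TV/(1+r)^4
    = 3.01763 + 3.38516 + 3.79745 + 4.25997 + 86.95341 = 101.41362

€101.41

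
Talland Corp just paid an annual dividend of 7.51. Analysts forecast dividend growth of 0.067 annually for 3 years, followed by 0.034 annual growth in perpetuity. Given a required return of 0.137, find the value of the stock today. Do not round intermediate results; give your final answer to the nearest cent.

D_1 = 8.01317
D_2 = 8.55005
D_3 = 9.12291
Terminal value at year 3: TV = D_3×(1+g_2)/(r−g_2) = 9.43308/0.103 = 91.58335
P_0 = D_1/(1+r)^1 + D_2/(1+r)^2 + D_3/(1+r)^3 + TV/(1+r)^3
    = 7.04764 + 6.61375 + 6.20657 + 62.30675 = 82.17472

82.17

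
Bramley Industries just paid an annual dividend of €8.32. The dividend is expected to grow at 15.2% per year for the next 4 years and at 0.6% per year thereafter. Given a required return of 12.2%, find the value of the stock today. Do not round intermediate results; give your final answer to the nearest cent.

€115.75

D_1 = 9.58464
D_2 = 11.04151
D_3 = 12.71981
D_4 = 14.65323
Terminal value at year 4: TV = D_4×(1+g_2)/(r−g_2) = 14.74115/0.116 = 127.07884
P_0 = D_1/(1+r)^1 + D_2/(1+r)^2 + D_3/(1+r)^3 + D_4/(1+r)^4 + TV/(1+r)^4
    = 8.54246 + 8.77087 + 9.00538 + 9.24617 + 80.18660 = 115.75148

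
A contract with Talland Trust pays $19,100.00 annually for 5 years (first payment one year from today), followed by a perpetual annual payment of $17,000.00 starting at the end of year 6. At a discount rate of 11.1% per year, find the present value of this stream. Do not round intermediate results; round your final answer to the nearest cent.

PV of 5-year annuity: $19,100.00 × [1 − (1+0.111)^−5] / 0.111 = 70414.41557
Perpetuity value at year 5: $17,000.00 / 0.111 = 153153.15315
PV of perpetuity: 153153.15315 / (1+0.111)^5 = 90480.63668
Total PV = 70414.41557 + 90480.63668 = 160895.05225

$160895.05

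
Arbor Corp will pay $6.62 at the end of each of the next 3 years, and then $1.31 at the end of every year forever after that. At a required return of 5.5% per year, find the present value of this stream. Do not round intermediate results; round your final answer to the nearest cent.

PV of 3-year annuity: $6.62 × [1 − (1+0.055)^−3] / 0.055 = 17.86032
Perpetuity value at year 3: $1.31 / 0.055 = 23.81818
PV of perpetuity: 23.81818 / (1+0.055)^3 = 20.28389
Total PV = 17.86032 + 20.28389 = 38.14421

$38.14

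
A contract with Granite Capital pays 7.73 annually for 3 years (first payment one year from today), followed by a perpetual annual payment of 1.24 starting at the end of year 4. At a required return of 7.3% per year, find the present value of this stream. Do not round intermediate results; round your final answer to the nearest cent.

33.93

PV of 3-year annuity: 7.73 × [1 − (1+0.073)^−3] / 0.073 = 20.17528
Perpetuity value at year 3: 1.24 / 0.073 = 16.98630
PV of perpetuity: 16.98630 / (1+0.073)^3 = 13.74990
Total PV = 20.17528 + 13.74990 = 33.92519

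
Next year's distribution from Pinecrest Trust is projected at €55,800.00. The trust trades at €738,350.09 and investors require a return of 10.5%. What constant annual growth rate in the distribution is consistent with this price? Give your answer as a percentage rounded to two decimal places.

P = D₁/(r−g) ⇒ g = r − D₁/P = 0.105 − €55,800.00/€738,350.09 = 0.029426

2.94%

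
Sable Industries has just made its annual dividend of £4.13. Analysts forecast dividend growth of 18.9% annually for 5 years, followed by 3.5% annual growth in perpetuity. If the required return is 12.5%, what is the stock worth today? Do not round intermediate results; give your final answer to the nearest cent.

£87.09

D_1 = 4.91057
D_2 = 5.83867
D_3 = 6.94218
D_4 = 8.25425
D_5 = 9.81430
Terminal value at year 5: TV = D_5×(1+g_2)/(r−g_2) = 10.15780/0.09 = 112.86445
P_0 = D_1/(1+r)^1 + D_2/(1+r)^2 + D_3/(1+r)^3 + D_4/(1+r)^4 + D_5/(1+r)^5 + TV/(1+r)^5
    = 4.36495 + 4.61327 + 4.87571 + 5.15309 + 5.44624 + 62.63175 = 87.08501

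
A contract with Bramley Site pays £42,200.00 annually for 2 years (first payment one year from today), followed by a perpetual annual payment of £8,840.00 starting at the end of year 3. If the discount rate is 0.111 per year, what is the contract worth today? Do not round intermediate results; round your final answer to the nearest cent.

£136693.65

PV of 2-year annuity: £42,200.00 × [1 − (1+0.111)^−2] / 0.111 = 72172.63581
Perpetuity value at year 2: £8,840.00 / 0.111 = 79639.63964
PV of perpetuity: 79639.63964 / (1+0.111)^2 = 64521.01167
Total PV = 72172.63581 + 64521.01167 = 136693.64747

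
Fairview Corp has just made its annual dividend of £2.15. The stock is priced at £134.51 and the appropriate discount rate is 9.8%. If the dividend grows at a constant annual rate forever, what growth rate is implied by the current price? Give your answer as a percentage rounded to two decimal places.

8.07%

P = D₀(1+g)/(r−g) ⇒ P(r−g) = D₀(1+g) ⇒ g(P+D₀) = P·r − D₀
g = (P·r − D₀)/(P + D₀) = (£134.51×0.098 − £2.15) / (£134.51 + £2.15) = 0.080726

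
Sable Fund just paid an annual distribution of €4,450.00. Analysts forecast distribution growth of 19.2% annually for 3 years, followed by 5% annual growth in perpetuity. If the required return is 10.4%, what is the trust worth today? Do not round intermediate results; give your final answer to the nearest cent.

€124505.95

D_1 = 5304.40000
D_2 = 6322.84480
D_3 = 7536.83100
Terminal value at year 3: TV = D_3×(1+g_2)/(r−g_2) = 7913.67255/0.054 = 146549.49170
P_0 = D_1/(1+r)^1 + D_2/(1+r)^2 + D_3/(1+r)^3 + TV/(1+r)^3
    = 4804.71014 + 5187.69429 + 5601.20615 + 108912.34181 = 124505.95239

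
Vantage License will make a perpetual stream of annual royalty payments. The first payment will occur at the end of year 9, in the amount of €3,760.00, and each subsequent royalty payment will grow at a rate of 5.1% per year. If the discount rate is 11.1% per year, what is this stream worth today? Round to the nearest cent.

Value at end of year 8: C₁ / (r − g) = €3,760.00 / (0.111 − 0.051) = €62,666.6667
Discount to today: PV = €62,666.6667 / (1 + 0.111)^8 = €62,666.6667 / 2.321200 = €26,997.54

€26997.54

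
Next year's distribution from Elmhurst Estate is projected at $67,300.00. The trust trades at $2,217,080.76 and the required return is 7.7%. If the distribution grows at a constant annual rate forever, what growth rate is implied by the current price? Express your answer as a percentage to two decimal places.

4.66%

P = D₁/(r−g) ⇒ g = r − D₁/P = 0.077 − $67,300.00/$2,217,080.76 = 0.046645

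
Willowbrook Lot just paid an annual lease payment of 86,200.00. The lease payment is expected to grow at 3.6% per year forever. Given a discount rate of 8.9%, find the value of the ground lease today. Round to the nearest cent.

D₁ = D₀ × (1 + g) = 86,200.00 × 1.036 = 89,303.2000
Growing perpetuity: P = D₁ / (r − g) = 89,303.2000 / (0.089 − 0.036) = 1,684,966.04

1684966.04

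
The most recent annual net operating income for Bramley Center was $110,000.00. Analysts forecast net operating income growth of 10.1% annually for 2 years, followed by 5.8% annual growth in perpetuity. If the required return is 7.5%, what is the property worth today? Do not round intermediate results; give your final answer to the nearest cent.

$7409082.35

D_1 = 121110.00000
D_2 = 133342.11000
Terminal value at year 2: TV = D_2×(1+g_2)/(r−g_2) = 141075.95238/0.017 = 8298585.43412
P_0 = D_1/(1+r)^1 + D_2/(1+r)^2 + TV/(1+r)^2
    = 112660.46512 + 115385.27637 + 7181036.61146 = 7409082.35294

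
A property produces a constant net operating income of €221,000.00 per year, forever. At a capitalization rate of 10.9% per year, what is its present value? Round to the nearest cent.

€2027522.94

Level perpetuity: PV = C / r = €221,000.00 / 0.109 = €2,027,522.94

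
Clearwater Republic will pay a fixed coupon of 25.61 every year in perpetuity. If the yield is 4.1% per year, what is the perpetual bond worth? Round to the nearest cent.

Level perpetuity: PV = C / r = 25.61 / 0.041 = 624.63

624.63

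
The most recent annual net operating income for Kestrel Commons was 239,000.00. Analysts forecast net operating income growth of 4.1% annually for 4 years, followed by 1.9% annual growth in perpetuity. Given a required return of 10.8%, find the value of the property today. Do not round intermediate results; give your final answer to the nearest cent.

D_1 = 248799.00000
D_2 = 258999.75900
D_3 = 269618.74912
D_4 = 280673.11783
Terminal value at year 4: TV = D_4×(1+g_2)/(r−g_2) = 286005.90707/0.089 = 3213549.51766
P_0 = D_1/(1+r)^1 + D_2/(1+r)^2 + D_3/(1+r)^3 + D_4/(1+r)^4 + TV/(1+r)^4
    = 224547.83394 + 210969.58044 + 198212.39462 + 186226.62707 + 2132190.25829 = 2952146.69436

2952146.69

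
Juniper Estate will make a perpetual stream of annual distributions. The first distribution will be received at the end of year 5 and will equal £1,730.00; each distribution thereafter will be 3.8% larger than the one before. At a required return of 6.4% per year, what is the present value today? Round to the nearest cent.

Value at end of year 4: C₁ / (r − g) = £1,730.00 / (0.064 − 0.038) = £66,538.4615
Discount to today: PV = £66,538.4615 / (1 + 0.064)^4 = £66,538.4615 / 1.281641 = £51,916.60

£51916.60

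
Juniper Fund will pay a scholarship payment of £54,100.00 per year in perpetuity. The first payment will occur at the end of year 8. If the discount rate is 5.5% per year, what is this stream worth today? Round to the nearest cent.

£676187.84

Value at end of year 7: C / r = £54,100.00 / 0.055 = £983,636.3636
Discount to today: PV = £983,636.3636 / (1 + 0.055)^7 = £983,636.3636 / 1.454679 = £676,187.84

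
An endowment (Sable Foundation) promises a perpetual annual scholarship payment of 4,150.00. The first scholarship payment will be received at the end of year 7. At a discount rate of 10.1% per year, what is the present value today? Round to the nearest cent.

23067.62

Value at end of year 6: C / r = 4,150.00 / 0.101 = 41,089.1089
Discount to today: PV = 41,089.1089 / (1 + 0.101)^6 = 41,089.1089 / 1.781246 = 23,067.62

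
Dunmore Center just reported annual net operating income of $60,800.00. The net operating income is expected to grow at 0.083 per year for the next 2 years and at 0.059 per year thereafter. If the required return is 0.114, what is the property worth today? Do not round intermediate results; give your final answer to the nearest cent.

$1222999.89

D_1 = 65846.40000
D_2 = 71311.65120
Terminal value at year 2: TV = D_2×(1+g_2)/(r−g_2) = 75519.03862/0.055 = 1373073.42947
P_0 = D_1/(1+r)^1 + D_2/(1+r)^2 + TV/(1+r)^2
    = 59108.07899 + 57463.24017 + 1106428.56985 = 1222999.88902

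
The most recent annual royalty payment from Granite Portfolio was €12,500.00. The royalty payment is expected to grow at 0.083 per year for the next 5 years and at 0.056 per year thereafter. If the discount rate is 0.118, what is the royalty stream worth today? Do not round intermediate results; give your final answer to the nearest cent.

D_1 = 13537.50000
D_2 = 14661.11250
D_3 = 15877.98484
D_4 = 17195.85758
D_5 = 18623.11376
Terminal value at year 5: TV = D_5×(1+g_2)/(r−g_2) = 19666.00813/0.062 = 317193.67949
P_0 = D_1/(1+r)^1 + D_2/(1+r)^2 + D_3/(1+r)^3 + D_4/(1+r)^4 + D_5/(1+r)^5 + TV/(1+r)^5
    = 12108.67621 + 11729.60316 + 11362.39734 + 11006.68722 + 10662.11294 + 181599.85904 = 238469.33590

€238469.34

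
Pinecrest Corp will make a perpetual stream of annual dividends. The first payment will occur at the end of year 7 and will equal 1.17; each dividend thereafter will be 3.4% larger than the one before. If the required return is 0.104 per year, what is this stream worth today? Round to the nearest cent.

9.23

Value at end of year 6: C₁ / (r − g) = 1.17 / (0.104 − 0.034) = 16.7143
Discount to today: PV = 16.7143 / (1 + 0.104)^6 = 16.7143 / 1.810566 = 9.23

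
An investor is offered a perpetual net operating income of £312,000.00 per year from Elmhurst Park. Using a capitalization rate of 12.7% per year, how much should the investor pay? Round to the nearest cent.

£2456692.91

Level perpetuity: PV = C / r = £312,000.00 / 0.127 = £2,456,692.91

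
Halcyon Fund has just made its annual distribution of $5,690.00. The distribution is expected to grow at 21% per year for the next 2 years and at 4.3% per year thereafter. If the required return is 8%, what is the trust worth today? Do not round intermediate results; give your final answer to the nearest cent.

$214851.61

D_1 = 6884.90000
D_2 = 8330.72900
Terminal value at year 2: TV = D_2×(1+g_2)/(r−g_2) = 8688.95035/0.037 = 234836.49586
P_0 = D_1/(1+r)^1 + D_2/(1+r)^2 + TV/(1+r)^2
    = 6374.90741 + 7142.25737 + 201334.44433 = 214851.60911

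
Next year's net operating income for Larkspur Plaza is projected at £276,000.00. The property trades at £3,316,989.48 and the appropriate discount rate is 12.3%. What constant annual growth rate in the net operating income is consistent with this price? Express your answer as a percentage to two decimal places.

P = D₁/(r−g) ⇒ g = r − D₁/P = 0.123 − £276,000.00/£3,316,989.48 = 0.039792

3.98%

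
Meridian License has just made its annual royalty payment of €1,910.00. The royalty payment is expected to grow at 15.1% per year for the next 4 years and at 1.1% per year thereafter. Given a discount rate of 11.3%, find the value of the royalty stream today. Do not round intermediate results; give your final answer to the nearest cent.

D_1 = 2198.41000
D_2 = 2530.36991
D_3 = 2912.45577
D_4 = 3352.23659
Terminal value at year 4: TV = D_4×(1+g_2)/(r−g_2) = 3389.11119/0.102 = 33226.58029
P_0 = D_1/(1+r)^1 + D_2/(1+r)^2 + D_3/(1+r)^3 + D_4/(1+r)^4 + TV/(1+r)^4
    = 1975.21114 + 2042.64872 + 2112.38875 + 2184.50984 + 21652.34749 = 29967.10593

€29967.11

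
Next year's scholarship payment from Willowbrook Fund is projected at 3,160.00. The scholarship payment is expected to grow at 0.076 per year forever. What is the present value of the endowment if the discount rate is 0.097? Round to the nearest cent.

150476.19

Growing perpetuity: P = D₁ / (r − g) = 3,160.0000 / (0.097 − 0.076) = 150,476.19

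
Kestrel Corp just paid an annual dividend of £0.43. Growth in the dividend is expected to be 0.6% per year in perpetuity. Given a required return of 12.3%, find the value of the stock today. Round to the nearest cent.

D₁ = D₀ × (1 + g) = £0.43 × 1.006 = £0.4326
Growing perpetuity: P = D₁ / (r − g) = £0.4326 / (0.123 − 0.006) = £3.70

£3.70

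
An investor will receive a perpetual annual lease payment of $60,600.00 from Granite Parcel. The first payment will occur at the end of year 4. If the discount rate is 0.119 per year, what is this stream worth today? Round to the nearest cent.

Value at end of year 3: C / r = $60,600.00 / 0.119 = $509,243.6975
Discount to today: PV = $509,243.6975 / (1 + 0.119)^3 = $509,243.6975 / 1.401168 = $363,442.24

$363442.24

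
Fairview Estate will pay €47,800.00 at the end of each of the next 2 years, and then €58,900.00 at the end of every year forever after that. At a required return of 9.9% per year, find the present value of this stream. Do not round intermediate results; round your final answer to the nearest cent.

€575659.15

PV of 2-year annuity: €47,800.00 × [1 − (1+0.099)^−2] / 0.099 = 83070.14152
Perpetuity value at year 2: €58,900.00 / 0.099 = 594949.49495
PV of perpetuity: 594949.49495 / (1+0.099)^2 = 492589.00676
Total PV = 83070.14152 + 492589.00676 = 575659.14828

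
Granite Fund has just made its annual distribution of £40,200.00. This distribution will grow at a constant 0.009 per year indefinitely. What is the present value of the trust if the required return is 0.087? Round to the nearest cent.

£520023.08

D₁ = D₀ × (1 + g) = £40,200.00 × 1.009 = £40,561.8000
Growing perpetuity: P = D₁ / (r − g) = £40,561.8000 / (0.087 − 0.009) = £520,023.08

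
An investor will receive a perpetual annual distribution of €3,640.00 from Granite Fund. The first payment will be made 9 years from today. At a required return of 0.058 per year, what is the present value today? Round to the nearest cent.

€39974.96

Value at end of year 8: C / r = €3,640.00 / 0.058 = €62,758.6207
Discount to today: PV = €62,758.6207 / (1 + 0.058)^8 = €62,758.6207 / 1.569948 = €39,974.96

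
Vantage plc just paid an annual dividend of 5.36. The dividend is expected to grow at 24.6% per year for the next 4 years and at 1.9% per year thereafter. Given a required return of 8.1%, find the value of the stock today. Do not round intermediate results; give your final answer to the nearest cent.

186.46

D_1 = 6.67856
D_2 = 8.32149
D_3 = 10.36857
D_4 = 12.91924
Terminal value at year 4: TV = D_4×(1+g_2)/(r−g_2) = 13.16471/0.062 = 212.33396
P_0 = D_1/(1+r)^1 + D_2/(1+r)^2 + D_3/(1+r)^3 + D_4/(1+r)^4 + TV/(1+r)^4
    = 6.17813 + 7.12114 + 8.20808 + 9.46094 + 155.49509 = 186.46338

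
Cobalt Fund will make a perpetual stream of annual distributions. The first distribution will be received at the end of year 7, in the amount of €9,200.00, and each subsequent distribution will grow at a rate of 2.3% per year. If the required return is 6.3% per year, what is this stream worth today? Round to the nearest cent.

€159414.66

Value at end of year 6: C₁ / (r − g) = €9,200.00 / (0.063 − 0.023) = €230,000.0000
Discount to today: PV = €230,000.0000 / (1 + 0.063)^6 = €230,000.0000 / 1.442778 = €159,414.66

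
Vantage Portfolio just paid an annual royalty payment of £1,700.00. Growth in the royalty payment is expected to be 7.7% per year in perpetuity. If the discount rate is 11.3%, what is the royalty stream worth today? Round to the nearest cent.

£50858.33

D₁ = D₀ × (1 + g) = £1,700.00 × 1.077 = £1,830.9000
Growing perpetuity: P = D₁ / (r − g) = £1,830.9000 / (0.113 − 0.077) = £50,858.33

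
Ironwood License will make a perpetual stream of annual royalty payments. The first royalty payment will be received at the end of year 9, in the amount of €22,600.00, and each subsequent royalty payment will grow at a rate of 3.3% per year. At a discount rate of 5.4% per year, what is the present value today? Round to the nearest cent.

€706584.75

Value at end of year 8: C₁ / (r − g) = €22,600.00 / (0.054 − 0.033) = €1,076,190.4762
Discount to today: PV = €1,076,190.4762 / (1 + 0.054)^8 = €1,076,190.4762 / 1.523088 = €706,584.75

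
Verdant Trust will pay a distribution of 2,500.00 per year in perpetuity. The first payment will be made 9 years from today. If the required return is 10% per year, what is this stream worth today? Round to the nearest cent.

11662.68

Value at end of year 8: C / r = 2,500.00 / 0.1 = 25,000.0000
Discount to today: PV = 25,000.0000 / (1 + 0.1)^8 = 25,000.0000 / 2.143589 = 11,662.68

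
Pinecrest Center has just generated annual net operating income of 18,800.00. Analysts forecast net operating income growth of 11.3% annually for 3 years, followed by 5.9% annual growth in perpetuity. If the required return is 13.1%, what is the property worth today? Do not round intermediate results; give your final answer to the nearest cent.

D_1 = 20924.40000
D_2 = 23288.85720
D_3 = 25920.49806
Terminal value at year 3: TV = D_3×(1+g_2)/(r−g_2) = 27449.80745/0.072 = 381247.32569
P_0 = D_1/(1+r)^1 + D_2/(1+r)^2 + D_3/(1+r)^3 + TV/(1+r)^3
    = 18500.79576 + 18206.35338 + 17916.59710 + 263523.28229 = 318147.02852

318147.03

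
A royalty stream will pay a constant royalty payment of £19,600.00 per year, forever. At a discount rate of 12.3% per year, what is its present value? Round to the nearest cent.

Level perpetuity: PV = C / r = £19,600.00 / 0.123 = £159,349.59

£159349.59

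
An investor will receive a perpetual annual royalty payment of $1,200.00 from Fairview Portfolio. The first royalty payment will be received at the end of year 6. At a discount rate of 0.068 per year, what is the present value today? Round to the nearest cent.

$12700.36

Value at end of year 5: C / r = $1,200.00 / 0.068 = $17,647.0588
Discount to today: PV = $17,647.0588 / (1 + 0.068)^5 = $17,647.0588 / 1.389493 = $12,700.36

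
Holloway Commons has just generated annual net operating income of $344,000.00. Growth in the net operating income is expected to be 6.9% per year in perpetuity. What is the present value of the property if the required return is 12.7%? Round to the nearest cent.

$6340275.86

D₁ = D₀ × (1 + g) = $344,000.00 × 1.069 = $367,736.0000
Growing perpetuity: P = D₁ / (r − g) = $367,736.0000 / (0.127 − 0.069) = $6,340,275.86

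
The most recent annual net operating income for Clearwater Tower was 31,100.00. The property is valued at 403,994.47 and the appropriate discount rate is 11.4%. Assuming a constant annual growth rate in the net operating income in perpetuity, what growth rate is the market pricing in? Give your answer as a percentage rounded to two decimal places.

P = D₀(1+g)/(r−g) ⇒ P(r−g) = D₀(1+g) ⇒ g(P+D₀) = P·r − D₀
g = (P·r − D₀)/(P + D₀) = (403,994.47×0.114 − 31,100.00) / (403,994.47 + 31,100.00) = 0.034373

3.44%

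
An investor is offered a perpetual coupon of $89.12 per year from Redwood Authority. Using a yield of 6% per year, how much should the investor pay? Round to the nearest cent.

$1485.33

Level perpetuity: PV = C / r = $89.12 / 0.06 = $1,485.33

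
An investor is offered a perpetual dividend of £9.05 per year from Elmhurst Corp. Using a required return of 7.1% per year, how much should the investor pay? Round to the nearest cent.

Level perpetuity: PV = C / r = £9.05 / 0.071 = £127.46

£127.46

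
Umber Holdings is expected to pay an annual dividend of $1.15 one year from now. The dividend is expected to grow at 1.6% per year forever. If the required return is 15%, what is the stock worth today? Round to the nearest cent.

Growing perpetuity: P = D₁ / (r − g) = $1.1500 / (0.15 − 0.016) = $8.58

$8.58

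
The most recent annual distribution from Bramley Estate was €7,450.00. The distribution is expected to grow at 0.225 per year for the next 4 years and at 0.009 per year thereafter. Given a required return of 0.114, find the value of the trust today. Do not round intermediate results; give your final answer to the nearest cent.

€142680.02

D_1 = 9126.25000
D_2 = 11179.65625
D_3 = 13695.07891
D_4 = 16776.47166
Terminal value at year 4: TV = D_4×(1+g_2)/(r−g_2) = 16927.45991/0.105 = 161213.90386
P_0 = D_1/(1+r)^1 + D_2/(1+r)^2 + D_3/(1+r)^3 + D_4/(1+r)^4 + TV/(1+r)^4
    = 8192.32496 + 9008.61586 + 9906.24276 + 10893.31003 + 104679.52213 = 142680.01573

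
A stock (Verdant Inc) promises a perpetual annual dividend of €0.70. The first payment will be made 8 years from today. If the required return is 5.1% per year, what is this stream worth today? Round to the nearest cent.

€9.69

Value at end of year 7: C / r = €0.70 / 0.051 = €13.7255
Discount to today: PV = €13.7255 / (1 + 0.051)^7 = €13.7255 / 1.416508 = €9.69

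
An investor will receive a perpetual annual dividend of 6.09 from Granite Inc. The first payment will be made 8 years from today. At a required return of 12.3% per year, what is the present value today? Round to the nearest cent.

21.98

Value at end of year 7: C / r = 6.09 / 0.123 = 49.5122
Discount to today: PV = 49.5122 / (1 + 0.123)^7 = 49.5122 / 2.252466 = 21.98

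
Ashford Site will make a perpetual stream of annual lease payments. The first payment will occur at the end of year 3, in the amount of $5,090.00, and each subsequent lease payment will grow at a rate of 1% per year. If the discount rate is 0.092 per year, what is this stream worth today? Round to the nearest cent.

Value at end of year 2: C₁ / (r − g) = $5,090.00 / (0.092 − 0.01) = $62,073.1707
Discount to today: PV = $62,073.1707 / (1 + 0.092)^2 = $62,073.1707 / 1.192464 = $52,054.54

$52054.54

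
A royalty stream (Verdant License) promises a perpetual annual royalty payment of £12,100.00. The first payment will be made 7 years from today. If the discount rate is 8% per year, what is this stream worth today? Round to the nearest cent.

Value at end of year 6: C / r = £12,100.00 / 0.08 = £151,250.0000
Discount to today: PV = £151,250.0000 / (1 + 0.08)^6 = £151,250.0000 / 1.586874 = £95,313.16

£95313.16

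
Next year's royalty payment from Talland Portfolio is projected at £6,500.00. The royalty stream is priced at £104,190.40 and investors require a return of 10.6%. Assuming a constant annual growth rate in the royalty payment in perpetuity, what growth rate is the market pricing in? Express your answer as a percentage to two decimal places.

P = D₁/(r−g) ⇒ g = r − D₁/P = 0.106 − £6,500.00/£104,190.40 = 0.043614

4.36%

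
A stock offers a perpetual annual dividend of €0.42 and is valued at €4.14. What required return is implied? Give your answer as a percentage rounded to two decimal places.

10.14%

P = C/r ⇒ r = C/P = €0.42/€4.14 = 0.101449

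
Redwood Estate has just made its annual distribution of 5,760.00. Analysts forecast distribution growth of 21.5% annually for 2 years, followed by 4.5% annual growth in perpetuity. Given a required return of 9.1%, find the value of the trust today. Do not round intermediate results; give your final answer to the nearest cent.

175845.50

D_1 = 6998.40000
D_2 = 8503.05600
Terminal value at year 2: TV = D_2×(1+g_2)/(r−g_2) = 8885.69352/0.046 = 193167.25043
P_0 = D_1/(1+r)^1 + D_2/(1+r)^2 + TV/(1+r)^2
    = 6414.66544 + 7143.73833 + 162287.09896 = 175845.50273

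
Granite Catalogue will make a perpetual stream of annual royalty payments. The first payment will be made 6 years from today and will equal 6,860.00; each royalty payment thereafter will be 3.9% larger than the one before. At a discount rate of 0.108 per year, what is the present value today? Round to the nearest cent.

59535.53

Value at end of year 5: C₁ / (r − g) = 6,860.00 / (0.108 − 0.039) = 99,420.2899
Discount to today: PV = 99,420.2899 / (1 + 0.108)^5 = 99,420.2899 / 1.669932 = 59,535.53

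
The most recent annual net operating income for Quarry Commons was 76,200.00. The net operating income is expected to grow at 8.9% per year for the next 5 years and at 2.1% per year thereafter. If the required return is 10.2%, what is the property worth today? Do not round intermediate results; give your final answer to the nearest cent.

1272890.23

D_1 = 82981.80000
D_2 = 90367.18020
D_3 = 98409.85924
D_4 = 107168.33671
D_5 = 116706.31868
Terminal value at year 5: TV = D_5×(1+g_2)/(r−g_2) = 119157.15137/0.081 = 1471075.94283
P_0 = D_1/(1+r)^1 + D_2/(1+r)^2 + D_3/(1+r)^3 + D_4/(1+r)^4 + D_5/(1+r)^5 + TV/(1+r)^5
    = 75301.08893 + 74412.78207 + 73534.95433 + 72667.48210 + 71810.24320 + 905163.68277 = 1272890.23340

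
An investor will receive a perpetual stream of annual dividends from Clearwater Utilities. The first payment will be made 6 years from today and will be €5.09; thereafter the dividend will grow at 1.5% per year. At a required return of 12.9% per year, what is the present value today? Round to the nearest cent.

€24.34

Value at end of year 5: C₁ / (r − g) = €5.09 / (0.129 − 0.015) = €44.6491
Discount to today: PV = €44.6491 / (1 + 0.129)^5 = €44.6491 / 1.834297 = €24.34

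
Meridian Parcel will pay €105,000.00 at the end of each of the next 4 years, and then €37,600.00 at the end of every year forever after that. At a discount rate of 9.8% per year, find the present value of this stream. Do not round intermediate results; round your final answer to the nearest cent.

PV of 4-year annuity: €105,000.00 × [1 − (1+0.098)^−4] / 0.098 = 334281.97792
Perpetuity value at year 4: €37,600.00 / 0.098 = 383673.46939
PV of perpetuity: 383673.46939 / (1+0.098)^4 = 263968.68491
Total PV = 334281.97792 + 263968.68491 = 598250.66283

€598250.66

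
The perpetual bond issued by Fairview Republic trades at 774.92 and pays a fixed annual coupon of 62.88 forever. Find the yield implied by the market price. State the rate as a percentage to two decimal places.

8.11%

P = C/r ⇒ r = C/P = 62.88/774.92 = 0.081144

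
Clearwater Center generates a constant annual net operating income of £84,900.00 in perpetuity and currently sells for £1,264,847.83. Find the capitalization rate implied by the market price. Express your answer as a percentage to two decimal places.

P = C/r ⇒ r = C/P = £84,900.00/£1,264,847.83 = 0.067123

6.71%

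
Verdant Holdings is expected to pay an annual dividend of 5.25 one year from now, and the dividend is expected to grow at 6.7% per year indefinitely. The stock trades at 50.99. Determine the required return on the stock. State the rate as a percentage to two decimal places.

17.00%

P = D₁/(r − g) ⇒ r = D₁/P + g = 5.2500/50.99 + 0.067 = 0.102961 + 0.067 = 0.169961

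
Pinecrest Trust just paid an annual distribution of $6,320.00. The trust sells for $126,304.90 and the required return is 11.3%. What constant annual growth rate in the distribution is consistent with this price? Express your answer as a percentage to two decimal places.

P = D₀(1+g)/(r−g) ⇒ P(r−g) = D₀(1+g) ⇒ g(P+D₀) = P·r − D₀
g = (P·r − D₀)/(P + D₀) = ($126,304.90×0.113 − $6,320.00) / ($126,304.90 + $6,320.00) = 0.059962

6.00%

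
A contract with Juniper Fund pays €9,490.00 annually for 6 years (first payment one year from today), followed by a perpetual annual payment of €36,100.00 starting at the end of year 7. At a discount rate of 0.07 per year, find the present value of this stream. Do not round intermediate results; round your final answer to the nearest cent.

€388876.67

PV of 6-year annuity: €9,490.00 × [1 − (1+0.07)^−6] / 0.07 = 45234.46137
Perpetuity value at year 6: €36,100.00 / 0.07 = 515714.28571
PV of perpetuity: 515714.28571 / (1+0.07)^6 = 343642.20400
Total PV = 45234.46137 + 343642.20400 = 388876.66537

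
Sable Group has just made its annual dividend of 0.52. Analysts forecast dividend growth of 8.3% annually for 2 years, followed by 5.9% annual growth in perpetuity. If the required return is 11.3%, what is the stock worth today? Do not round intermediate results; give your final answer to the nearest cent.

10.65

D_1 = 0.56316
D_2 = 0.60990
Terminal value at year 2: TV = D_2×(1+g_2)/(r−g_2) = 0.64589/0.054 = 11.96086
P_0 = D_1/(1+r)^1 + D_2/(1+r)^2 + TV/(1+r)^2
    = 0.50598 + 0.49235 + 9.65544 = 10.65377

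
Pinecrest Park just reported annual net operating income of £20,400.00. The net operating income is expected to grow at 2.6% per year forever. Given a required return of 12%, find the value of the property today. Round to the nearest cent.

D₁ = D₀ × (1 + g) = £20,400.00 × 1.026 = £20,930.4000
Growing perpetuity: P = D₁ / (r − g) = £20,930.4000 / (0.12 − 0.026) = £222,663.83

£222663.83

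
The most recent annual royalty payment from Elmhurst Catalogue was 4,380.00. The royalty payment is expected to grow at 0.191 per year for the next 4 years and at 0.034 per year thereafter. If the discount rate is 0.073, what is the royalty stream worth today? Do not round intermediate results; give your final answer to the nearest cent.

199166.17

D_1 = 5216.58000
D_2 = 6212.94678
D_3 = 7399.61961
D_4 = 8812.94696
Terminal value at year 4: TV = D_4×(1+g_2)/(r−g_2) = 9112.58716/0.039 = 233656.08098
P_0 = D_1/(1+r)^1 + D_2/(1+r)^2 + D_3/(1+r)^3 + D_4/(1+r)^4 + TV/(1+r)^4
    = 4861.67754 + 5396.32614 + 5989.77114 + 6648.47850 + 176269.91712 = 199166.17044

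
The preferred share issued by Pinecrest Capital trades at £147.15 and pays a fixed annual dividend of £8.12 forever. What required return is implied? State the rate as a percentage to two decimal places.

5.52%

P = C/r ⇒ r = C/P = £8.12/£147.15 = 0.055182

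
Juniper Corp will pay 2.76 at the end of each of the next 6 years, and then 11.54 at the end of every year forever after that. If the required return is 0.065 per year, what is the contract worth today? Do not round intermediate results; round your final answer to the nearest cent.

135.03

PV of 6-year annuity: 2.76 × [1 − (1+0.065)^−6] / 0.065 = 13.36120
Perpetuity value at year 6: 11.54 / 0.065 = 177.53846
PV of perpetuity: 177.53846 / (1+0.065)^6 = 121.67317
Total PV = 13.36120 + 121.67317 = 135.03436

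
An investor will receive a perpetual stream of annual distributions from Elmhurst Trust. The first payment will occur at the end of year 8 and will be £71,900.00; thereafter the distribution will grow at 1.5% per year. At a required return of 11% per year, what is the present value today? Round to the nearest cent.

Value at end of year 7: C₁ / (r − g) = £71,900.00 / (0.11 − 0.015) = £756,842.1053
Discount to today: PV = £756,842.1053 / (1 + 0.11)^7 = £756,842.1053 / 2.076160 = £364,539.37

£364539.37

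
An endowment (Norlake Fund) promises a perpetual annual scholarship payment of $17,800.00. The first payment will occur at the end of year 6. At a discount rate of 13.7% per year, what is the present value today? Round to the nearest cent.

Value at end of year 5: C / r = $17,800.00 / 0.137 = $129,927.0073
Discount to today: PV = $129,927.0073 / (1 + 0.137)^5 = $129,927.0073 / 1.900213 = $68,374.96

$68374.96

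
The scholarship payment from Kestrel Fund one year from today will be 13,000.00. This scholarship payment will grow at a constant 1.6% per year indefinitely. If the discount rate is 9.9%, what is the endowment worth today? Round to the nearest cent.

156626.51

Growing perpetuity: P = D₁ / (r − g) = 13,000.0000 / (0.099 − 0.016) = 156,626.51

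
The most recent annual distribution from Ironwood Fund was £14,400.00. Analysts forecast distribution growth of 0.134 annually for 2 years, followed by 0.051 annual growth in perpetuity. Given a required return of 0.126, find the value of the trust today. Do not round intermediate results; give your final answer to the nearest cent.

D_1 = 16329.60000
D_2 = 18517.76640
Terminal value at year 2: TV = D_2×(1+g_2)/(r−g_2) = 19462.17249/0.075 = 259495.63315
P_0 = D_1/(1+r)^1 + D_2/(1+r)^2 + TV/(1+r)^2
    = 14502.30906 + 14605.34500 + 204669.56796 = 233777.22202

£233777.22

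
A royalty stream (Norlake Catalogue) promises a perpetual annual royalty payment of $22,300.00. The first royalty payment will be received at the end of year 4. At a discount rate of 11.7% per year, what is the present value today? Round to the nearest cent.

$136760.12

Value at end of year 3: C / r = $22,300.00 / 0.117 = $190,598.2906
Discount to today: PV = $190,598.2906 / (1 + 0.117)^3 = $190,598.2906 / 1.393669 = $136,760.12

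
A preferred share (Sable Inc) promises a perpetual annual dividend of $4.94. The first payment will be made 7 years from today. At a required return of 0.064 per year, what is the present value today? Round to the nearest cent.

$53.20

Value at end of year 6: C / r = $4.94 / 0.064 = $77.1875
Discount to today: PV = $77.1875 / (1 + 0.064)^6 = $77.1875 / 1.450941 = $53.20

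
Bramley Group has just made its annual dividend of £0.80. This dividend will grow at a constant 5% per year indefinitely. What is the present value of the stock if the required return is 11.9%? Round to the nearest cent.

D₁ = D₀ × (1 + g) = £0.80 × 1.05 = £0.8400
Growing perpetuity: P = D₁ / (r − g) = £0.8400 / (0.119 − 0.05) = £12.17

£12.17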